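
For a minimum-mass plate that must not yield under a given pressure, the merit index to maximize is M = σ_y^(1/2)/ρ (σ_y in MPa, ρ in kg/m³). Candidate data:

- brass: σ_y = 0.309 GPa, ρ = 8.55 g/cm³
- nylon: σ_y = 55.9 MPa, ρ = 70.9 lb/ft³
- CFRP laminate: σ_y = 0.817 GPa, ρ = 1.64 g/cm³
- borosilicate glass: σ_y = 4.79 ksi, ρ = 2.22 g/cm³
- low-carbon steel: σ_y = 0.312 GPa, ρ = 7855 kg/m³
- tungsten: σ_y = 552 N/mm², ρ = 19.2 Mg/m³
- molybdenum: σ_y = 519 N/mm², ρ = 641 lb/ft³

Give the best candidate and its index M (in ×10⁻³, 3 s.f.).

CFRP laminate, M = 17.4×10⁻³

Convert each candidate to consistent units, then evaluate M:
  brass: σ_y = 309.0 MPa, ρ = 8550 kg/m³
  nylon: σ_y = 55.90 MPa, ρ = 1136 kg/m³
  CFRP laminate: σ_y = 817.0 MPa, ρ = 1640 kg/m³
  borosilicate glass: σ_y = 33.03 MPa, ρ = 2220 kg/m³
  low-carbon steel: σ_y = 312.0 MPa, ρ = 7855 kg/m³
  tungsten: σ_y = 552.0 MPa, ρ = 19200 kg/m³
  molybdenum: σ_y = 519.0 MPa, ρ = 10270 kg/m³
  CFRP laminate: M = 17.4×10⁻³
  nylon: M = 6.58×10⁻³
  borosilicate glass: M = 2.59×10⁻³
  low-carbon steel: M = 2.25×10⁻³
  molybdenum: M = 2.22×10⁻³
  brass: M = 2.06×10⁻³
  tungsten: M = 1.22×10⁻³
Highest index: CFRP laminate.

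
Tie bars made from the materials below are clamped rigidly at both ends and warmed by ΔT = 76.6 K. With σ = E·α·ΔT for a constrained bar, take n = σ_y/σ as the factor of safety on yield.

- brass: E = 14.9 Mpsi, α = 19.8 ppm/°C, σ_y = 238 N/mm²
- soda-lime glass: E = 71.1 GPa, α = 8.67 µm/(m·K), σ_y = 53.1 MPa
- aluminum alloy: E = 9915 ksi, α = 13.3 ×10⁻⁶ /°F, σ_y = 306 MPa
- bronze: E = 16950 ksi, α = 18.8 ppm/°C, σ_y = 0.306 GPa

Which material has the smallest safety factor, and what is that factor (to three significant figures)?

In consistent units (E in GPa, α in ×10⁻⁶/K, σ_y in MPa):
  brass: E = 102.7, α = 19.8, σ_y = 238.0 → σ = 156 MPa, n = 1.53
  soda-lime glass: E = 71.10, α = 8.67, σ_y = 53.10 → σ = 47.2 MPa, n = 1.12
  aluminum alloy: E = 68.36, α = 23.9, σ_y = 306.0 → σ = 125 MPa, n = 2.44
  bronze: E = 116.9, α = 18.8, σ_y = 306.0 → σ = 168 MPa, n = 1.82
Smallest n: soda-lime glass with n = 1.12.

soda-lime glass, n = 1.12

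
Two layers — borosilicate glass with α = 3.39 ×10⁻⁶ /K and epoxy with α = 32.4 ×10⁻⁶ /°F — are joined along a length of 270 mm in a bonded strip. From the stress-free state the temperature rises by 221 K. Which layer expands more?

epoxy: α = 32.4×10⁻⁶/°F × 9/5 = 58.3×10⁻⁶/K.
α(borosilicate glass) = 3.39×10⁻⁶/K vs α(epoxy) = 58.3×10⁻⁶/K.
Higher α expands more for the same ΔT: epoxy.

epoxy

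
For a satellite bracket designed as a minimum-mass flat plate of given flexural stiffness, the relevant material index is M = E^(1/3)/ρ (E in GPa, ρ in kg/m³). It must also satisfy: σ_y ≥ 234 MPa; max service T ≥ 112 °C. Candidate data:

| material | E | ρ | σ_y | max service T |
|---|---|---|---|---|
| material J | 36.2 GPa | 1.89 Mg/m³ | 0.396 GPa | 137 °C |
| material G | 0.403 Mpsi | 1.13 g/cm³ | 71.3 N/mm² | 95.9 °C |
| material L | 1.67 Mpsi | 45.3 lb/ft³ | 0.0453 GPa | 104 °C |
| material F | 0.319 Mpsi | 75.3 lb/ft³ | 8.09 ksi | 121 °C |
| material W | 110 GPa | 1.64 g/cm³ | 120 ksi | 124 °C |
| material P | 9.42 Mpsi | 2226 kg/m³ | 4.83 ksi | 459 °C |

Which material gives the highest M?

Screen on constraints: σ_y ≥ 234 MPa; max service T ≥ 112 °C. Survivors: material J, material W.
After converting to SI:
  material J: E = 36.20 GPa, ρ = 1890 kg/m³
  material W: E = 110.0 GPa, ρ = 1640 kg/m³
  material W: M = 2.92×10⁻³
  material J: M = 1.75×10⁻³
Highest index: material W.

material W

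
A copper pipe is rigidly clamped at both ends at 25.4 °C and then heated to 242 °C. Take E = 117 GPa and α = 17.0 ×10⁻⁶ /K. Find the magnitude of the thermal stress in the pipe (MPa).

ΔT = 216.6 K. Constrained thermal stress σ = E·α·ΔT = 117.0×10³ MPa × 17.0×10⁻⁶ × 216.6 = 431 MPa (compressive).

431 MPa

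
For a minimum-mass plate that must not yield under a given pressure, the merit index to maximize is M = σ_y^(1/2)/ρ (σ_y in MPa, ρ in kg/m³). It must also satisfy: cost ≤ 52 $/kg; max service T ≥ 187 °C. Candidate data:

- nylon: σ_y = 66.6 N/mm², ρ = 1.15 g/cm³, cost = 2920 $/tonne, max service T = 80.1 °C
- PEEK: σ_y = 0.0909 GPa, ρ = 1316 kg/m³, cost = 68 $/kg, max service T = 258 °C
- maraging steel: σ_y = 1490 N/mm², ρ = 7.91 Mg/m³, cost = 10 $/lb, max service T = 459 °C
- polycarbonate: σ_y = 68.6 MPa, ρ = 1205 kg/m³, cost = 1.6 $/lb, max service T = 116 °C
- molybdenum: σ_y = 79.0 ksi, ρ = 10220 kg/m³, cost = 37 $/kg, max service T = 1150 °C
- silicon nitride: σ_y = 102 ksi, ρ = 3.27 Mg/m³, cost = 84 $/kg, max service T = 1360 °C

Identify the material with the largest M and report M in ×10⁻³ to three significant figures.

Screen on constraints: cost ≤ 52 $/kg; max service T ≥ 187 °C. Survivors: maraging steel, molybdenum.
After converting to SI:
  maraging steel: σ_y = 1490 MPa, ρ = 7910 kg/m³
  molybdenum: σ_y = 544.7 MPa, ρ = 10220 kg/m³
  maraging steel: M = 4.88×10⁻³
  molybdenum: M = 2.28×10⁻³
The maximum is for maraging steel.

maraging steel, M = 4.88×10⁻³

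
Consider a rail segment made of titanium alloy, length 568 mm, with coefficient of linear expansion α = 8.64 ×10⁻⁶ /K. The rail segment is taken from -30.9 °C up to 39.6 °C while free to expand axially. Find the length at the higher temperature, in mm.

568.35 mm

ΔT = 39.6 − (-30.9) = 70.50 K.
ΔL = α·L₀·ΔT = 8.64×10⁻⁶ × 568 mm × 70.50 K = 0.346 mm.
L = L₀ + ΔL = 568 + 0.346 = 568.35 mm.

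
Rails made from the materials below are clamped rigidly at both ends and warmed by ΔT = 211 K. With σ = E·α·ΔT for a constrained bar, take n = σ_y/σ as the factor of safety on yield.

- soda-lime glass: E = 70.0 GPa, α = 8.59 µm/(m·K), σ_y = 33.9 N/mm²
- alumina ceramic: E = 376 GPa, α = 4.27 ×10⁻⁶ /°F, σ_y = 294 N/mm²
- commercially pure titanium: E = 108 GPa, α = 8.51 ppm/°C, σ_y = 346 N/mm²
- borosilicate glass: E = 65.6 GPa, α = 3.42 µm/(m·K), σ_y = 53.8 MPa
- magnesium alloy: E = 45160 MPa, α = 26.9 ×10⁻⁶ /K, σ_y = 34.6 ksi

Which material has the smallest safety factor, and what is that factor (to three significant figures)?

Converting E to GPa, α to ×10⁻⁶/K, σ_y to MPa, then σ and n for each:
  soda-lime glass: E = 70.00, α = 8.59, σ_y = 33.90 → σ = 127 MPa, n = 0.267
  alumina ceramic: E = 376.0, α = 7.69, σ_y = 294.0 → σ = 610 MPa, n = 0.482
  commercially pure titanium: E = 108.0, α = 8.51, σ_y = 346.0 → σ = 194 MPa, n = 1.78
  borosilicate glass: E = 65.60, α = 3.42, σ_y = 53.80 → σ = 47.3 MPa, n = 1.14
  magnesium alloy: E = 45.16, α = 26.9, σ_y = 238.6 → σ = 256 MPa, n = 0.931
Smallest n: soda-lime glass with n = 0.267.

soda-lime glass, n = 0.267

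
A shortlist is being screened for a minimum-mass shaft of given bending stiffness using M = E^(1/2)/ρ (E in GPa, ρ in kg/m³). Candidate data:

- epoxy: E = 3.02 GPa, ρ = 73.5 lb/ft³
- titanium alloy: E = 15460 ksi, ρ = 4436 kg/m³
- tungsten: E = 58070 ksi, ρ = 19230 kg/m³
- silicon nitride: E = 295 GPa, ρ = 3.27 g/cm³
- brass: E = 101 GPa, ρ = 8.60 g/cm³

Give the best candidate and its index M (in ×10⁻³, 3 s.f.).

silicon nitride, M = 5.25×10⁻³

In SI units:
  epoxy: E = 3.020 GPa, ρ = 1177 kg/m³
  titanium alloy: E = 106.6 GPa, ρ = 4436 kg/m³
  tungsten: E = 400.4 GPa, ρ = 19230 kg/m³
  silicon nitride: E = 295.0 GPa, ρ = 3270 kg/m³
  brass: E = 101.0 GPa, ρ = 8600 kg/m³
  silicon nitride: M = 5.25×10⁻³
  titanium alloy: M = 2.33×10⁻³
  epoxy: M = 1.48×10⁻³
  brass: M = 1.17×10⁻³
  tungsten: M = 1.04×10⁻³
The maximum is for silicon nitride.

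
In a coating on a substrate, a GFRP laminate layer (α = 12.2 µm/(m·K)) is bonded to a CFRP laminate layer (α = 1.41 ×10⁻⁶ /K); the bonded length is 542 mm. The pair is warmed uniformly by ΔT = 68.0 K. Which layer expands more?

α(GFRP laminate) = 12.2×10⁻⁶/K vs α(CFRP laminate) = 1.41×10⁻⁶/K.
Higher α expands more for the same ΔT: GFRP laminate.

GFRP laminate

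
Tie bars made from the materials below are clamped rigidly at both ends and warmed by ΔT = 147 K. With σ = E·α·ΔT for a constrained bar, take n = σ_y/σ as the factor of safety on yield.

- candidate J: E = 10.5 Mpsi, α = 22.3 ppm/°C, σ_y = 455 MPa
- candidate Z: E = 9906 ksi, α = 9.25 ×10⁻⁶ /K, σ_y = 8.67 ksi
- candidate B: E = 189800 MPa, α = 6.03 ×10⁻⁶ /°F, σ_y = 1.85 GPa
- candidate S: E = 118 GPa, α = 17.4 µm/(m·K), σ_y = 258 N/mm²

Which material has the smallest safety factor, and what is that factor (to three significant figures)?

In consistent units (E in GPa, α in ×10⁻⁶/K, σ_y in MPa):
  candidate J: E = 72.39, α = 22.3, σ_y = 455.0 → σ = 237 MPa, n = 1.92
  candidate Z: E = 68.30, α = 9.25, σ_y = 59.78 → σ = 92.9 MPa, n = 0.644
  candidate B: E = 189.8, α = 10.9, σ_y = 1850 → σ = 303 MPa, n = 6.11
  candidate S: E = 118.0, α = 17.4, σ_y = 258.0 → σ = 302 MPa, n = 0.855
Candidate Z has the lowest safety factor, n = 0.644.

candidate Z, n = 0.644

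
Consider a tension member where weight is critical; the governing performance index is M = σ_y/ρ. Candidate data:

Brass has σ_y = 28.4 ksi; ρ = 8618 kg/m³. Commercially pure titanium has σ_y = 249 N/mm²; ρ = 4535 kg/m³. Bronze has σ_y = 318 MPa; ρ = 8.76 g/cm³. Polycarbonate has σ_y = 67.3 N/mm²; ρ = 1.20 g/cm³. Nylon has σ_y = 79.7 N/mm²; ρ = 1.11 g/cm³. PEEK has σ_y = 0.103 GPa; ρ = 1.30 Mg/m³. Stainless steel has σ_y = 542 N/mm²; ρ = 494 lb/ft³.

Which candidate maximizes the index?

In SI units:
  brass: σ_y = 195.8 MPa, ρ = 8618 kg/m³
  commercially pure titanium: σ_y = 249.0 MPa, ρ = 4535 kg/m³
  bronze: σ_y = 318.0 MPa, ρ = 8760 kg/m³
  polycarbonate: σ_y = 67.30 MPa, ρ = 1200 kg/m³
  nylon: σ_y = 79.70 MPa, ρ = 1110 kg/m³
  PEEK: σ_y = 103.0 MPa, ρ = 1300 kg/m³
  stainless steel: σ_y = 542.0 MPa, ρ = 7913 kg/m³
  PEEK: M = 79.2 kN·m/kg
  nylon: M = 71.8 kN·m/kg
  stainless steel: M = 68.5 kN·m/kg
  polycarbonate: M = 56.1 kN·m/kg
  commercially pure titanium: M = 54.9 kN·m/kg
  bronze: M = 36.3 kN·m/kg
  brass: M = 22.7 kN·m/kg
The maximum is for PEEK.

PEEK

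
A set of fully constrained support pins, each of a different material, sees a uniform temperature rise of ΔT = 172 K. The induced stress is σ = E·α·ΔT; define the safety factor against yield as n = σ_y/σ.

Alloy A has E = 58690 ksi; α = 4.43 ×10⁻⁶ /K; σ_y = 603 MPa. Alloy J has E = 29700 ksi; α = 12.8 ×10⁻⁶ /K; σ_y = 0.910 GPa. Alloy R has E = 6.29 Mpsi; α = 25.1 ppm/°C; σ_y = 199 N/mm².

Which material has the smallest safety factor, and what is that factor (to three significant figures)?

alloy R, n = 1.06

Converting E to GPa, α to ×10⁻⁶/K, σ_y to MPa, then σ and n for each:
  alloy A: E = 404.7, α = 4.43, σ_y = 603.0 → σ = 308 MPa, n = 1.96
  alloy J: E = 204.8, α = 12.8, σ_y = 910.0 → σ = 451 MPa, n = 2.02
  alloy R: E = 43.37, α = 25.1, σ_y = 199.0 → σ = 187 MPa, n = 1.06
Smallest n: alloy R with n = 1.06.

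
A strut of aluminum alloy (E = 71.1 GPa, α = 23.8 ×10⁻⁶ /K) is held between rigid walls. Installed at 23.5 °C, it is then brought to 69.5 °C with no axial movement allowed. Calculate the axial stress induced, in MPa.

77.8 MPa

ΔT = 46.00 K. Constrained thermal stress σ = E·α·ΔT = 71.10×10³ MPa × 23.8×10⁻⁶ × 46.00 = 77.8 MPa (compressive).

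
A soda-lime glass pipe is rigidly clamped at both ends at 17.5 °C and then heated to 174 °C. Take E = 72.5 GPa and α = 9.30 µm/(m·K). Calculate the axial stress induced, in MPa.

ΔT = 156.5 K. Constrained thermal stress σ = E·α·ΔT = 72.50×10³ MPa × 9.30×10⁻⁶ × 156.5 = 106 MPa (compressive).

106 MPa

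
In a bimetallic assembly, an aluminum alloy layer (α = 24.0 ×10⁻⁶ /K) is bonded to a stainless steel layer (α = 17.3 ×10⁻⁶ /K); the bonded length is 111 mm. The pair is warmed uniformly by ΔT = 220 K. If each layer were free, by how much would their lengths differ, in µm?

Δα = |24.0 − 17.3|×10⁻⁶/K = 6.70×10⁻⁶/K.
ΔL_mismatch = Δα·L·ΔT = 6.70×10⁻⁶ × 111.0 mm × 220.0 K = 164 µm.

164 µm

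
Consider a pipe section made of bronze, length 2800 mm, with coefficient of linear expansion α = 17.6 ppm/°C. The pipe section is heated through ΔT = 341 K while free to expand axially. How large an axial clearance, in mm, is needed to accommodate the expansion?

16.8 mm

ΔL = α·L₀·ΔT = 17.6×10⁻⁶ × 2800 mm × 341.0 K = 16.8 mm.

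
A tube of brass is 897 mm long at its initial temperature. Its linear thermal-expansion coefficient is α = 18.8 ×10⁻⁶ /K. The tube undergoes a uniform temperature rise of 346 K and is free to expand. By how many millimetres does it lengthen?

5.83 mm

ΔL = α·L₀·ΔT = 18.8×10⁻⁶ × 897 mm × 346.0 K = 5.83 mm.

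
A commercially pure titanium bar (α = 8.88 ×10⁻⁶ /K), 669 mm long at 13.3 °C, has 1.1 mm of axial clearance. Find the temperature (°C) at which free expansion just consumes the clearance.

198 °C

α·L₀·ΔT = 1.1 mm ⇒ ΔT = 1.1 / (8.88×10⁻⁶ × 669.0) = 185.2 K.
T = 13.3 + 185.2 = 198.5 °C.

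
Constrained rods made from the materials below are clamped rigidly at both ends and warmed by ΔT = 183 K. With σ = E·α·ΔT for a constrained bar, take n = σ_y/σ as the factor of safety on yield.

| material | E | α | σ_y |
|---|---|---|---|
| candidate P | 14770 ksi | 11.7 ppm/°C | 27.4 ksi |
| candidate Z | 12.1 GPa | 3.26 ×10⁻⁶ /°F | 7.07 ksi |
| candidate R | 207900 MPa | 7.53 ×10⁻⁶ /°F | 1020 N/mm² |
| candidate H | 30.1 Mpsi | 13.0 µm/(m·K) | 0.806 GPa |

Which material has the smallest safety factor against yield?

With everything in SI (GPa, ×10⁻⁶/K, MPa):
  candidate P: E = 101.8, α = 11.7, σ_y = 188.9 → σ = 218 MPa, n = 0.866
  candidate Z: E = 12.10, α = 5.87, σ_y = 48.75 → σ = 13.0 MPa, n = 3.75
  candidate R: E = 207.9, α = 13.6, σ_y = 1020 → σ = 516 MPa, n = 1.98
  candidate H: E = 207.5, α = 13.0, σ_y = 806.0 → σ = 494 MPa, n = 1.63
The minimum is candidate P at n = 0.866.

candidate P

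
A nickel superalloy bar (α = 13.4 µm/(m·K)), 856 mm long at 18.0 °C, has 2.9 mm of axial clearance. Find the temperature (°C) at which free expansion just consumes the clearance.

α·L₀·ΔT = 2.9 mm ⇒ ΔT = 2.9 / (13.4×10⁻⁶ × 856.0) = 252.8 K.
T = 18.0 + 252.8 = 270.8 °C.

271 °C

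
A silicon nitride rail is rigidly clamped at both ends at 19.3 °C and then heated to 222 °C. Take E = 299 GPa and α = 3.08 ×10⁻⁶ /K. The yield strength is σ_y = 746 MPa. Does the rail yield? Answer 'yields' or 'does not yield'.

does not yield

ΔT = 202.7 K. Constrained thermal stress σ = E·α·ΔT = 299.0×10³ MPa × 3.08×10⁻⁶ × 202.7 = 187 MPa (compressive).
Compare to σ_y = 746 MPa: σ < σ_y, so it does not yield.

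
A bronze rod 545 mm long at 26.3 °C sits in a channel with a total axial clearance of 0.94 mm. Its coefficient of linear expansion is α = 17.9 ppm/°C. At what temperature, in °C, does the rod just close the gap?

α·L₀·ΔT = 0.94 mm ⇒ ΔT = 0.94 / (17.9×10⁻⁶ × 545.0) = 96.36 K.
T = 26.3 + 96.36 = 122.7 °C.

123 °C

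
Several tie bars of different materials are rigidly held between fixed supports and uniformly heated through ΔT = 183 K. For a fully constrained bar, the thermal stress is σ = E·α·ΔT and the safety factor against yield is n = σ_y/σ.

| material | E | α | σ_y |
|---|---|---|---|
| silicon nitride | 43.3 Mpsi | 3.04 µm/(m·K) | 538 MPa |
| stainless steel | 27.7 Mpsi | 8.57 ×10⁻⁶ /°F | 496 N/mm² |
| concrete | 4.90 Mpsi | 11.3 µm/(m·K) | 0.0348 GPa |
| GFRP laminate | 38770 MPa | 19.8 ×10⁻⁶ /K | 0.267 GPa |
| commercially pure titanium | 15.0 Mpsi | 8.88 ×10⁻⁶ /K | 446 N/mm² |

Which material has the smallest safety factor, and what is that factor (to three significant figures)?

concrete, n = 0.498

Per material, after unit conversion:
  silicon nitride: E = 298.5, α = 3.04, σ_y = 538.0 → σ = 166 MPa, n = 3.24
  stainless steel: E = 191.0, α = 15.4, σ_y = 496.0 → σ = 539 MPa, n = 0.920
  concrete: E = 33.78, α = 11.3, σ_y = 34.80 → σ = 69.9 MPa, n = 0.498
  GFRP laminate: E = 38.77, α = 19.8, σ_y = 267.0 → σ = 140 MPa, n = 1.90
  commercially pure titanium: E = 103.4, α = 8.88, σ_y = 446.0 → σ = 168 MPa, n = 2.65
Concrete has the lowest safety factor, n = 0.498.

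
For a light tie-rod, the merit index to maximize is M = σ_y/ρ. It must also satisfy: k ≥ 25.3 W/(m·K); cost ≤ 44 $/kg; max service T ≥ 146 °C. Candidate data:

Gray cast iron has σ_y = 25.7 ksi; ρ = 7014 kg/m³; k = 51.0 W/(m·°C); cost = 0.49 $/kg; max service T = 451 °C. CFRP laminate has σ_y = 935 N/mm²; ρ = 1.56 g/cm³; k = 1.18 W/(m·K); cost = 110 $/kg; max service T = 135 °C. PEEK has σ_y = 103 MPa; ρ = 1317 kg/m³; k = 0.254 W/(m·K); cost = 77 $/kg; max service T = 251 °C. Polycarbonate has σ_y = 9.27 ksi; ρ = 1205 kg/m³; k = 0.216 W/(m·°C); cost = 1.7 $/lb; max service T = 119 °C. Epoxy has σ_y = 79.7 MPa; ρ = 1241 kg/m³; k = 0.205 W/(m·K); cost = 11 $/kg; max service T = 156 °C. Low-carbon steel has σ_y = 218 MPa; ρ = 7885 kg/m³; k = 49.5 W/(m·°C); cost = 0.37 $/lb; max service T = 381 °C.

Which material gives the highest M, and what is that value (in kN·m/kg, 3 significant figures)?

Screen on constraints: k ≥ 25.3 W/(m·K); cost ≤ 44 $/kg; max service T ≥ 146 °C. Survivors: gray cast iron, low-carbon steel.
Normalizing units and computing the index:
  gray cast iron: σ_y = 177.2 MPa, ρ = 7014 kg/m³
  low-carbon steel: σ_y = 218.0 MPa, ρ = 7885 kg/m³
  low-carbon steel: M = 27.6 kN·m/kg
  gray cast iron: M = 25.3 kN·m/kg
The maximum is for low-carbon steel.

low-carbon steel, M = 27.6 kN·m/kg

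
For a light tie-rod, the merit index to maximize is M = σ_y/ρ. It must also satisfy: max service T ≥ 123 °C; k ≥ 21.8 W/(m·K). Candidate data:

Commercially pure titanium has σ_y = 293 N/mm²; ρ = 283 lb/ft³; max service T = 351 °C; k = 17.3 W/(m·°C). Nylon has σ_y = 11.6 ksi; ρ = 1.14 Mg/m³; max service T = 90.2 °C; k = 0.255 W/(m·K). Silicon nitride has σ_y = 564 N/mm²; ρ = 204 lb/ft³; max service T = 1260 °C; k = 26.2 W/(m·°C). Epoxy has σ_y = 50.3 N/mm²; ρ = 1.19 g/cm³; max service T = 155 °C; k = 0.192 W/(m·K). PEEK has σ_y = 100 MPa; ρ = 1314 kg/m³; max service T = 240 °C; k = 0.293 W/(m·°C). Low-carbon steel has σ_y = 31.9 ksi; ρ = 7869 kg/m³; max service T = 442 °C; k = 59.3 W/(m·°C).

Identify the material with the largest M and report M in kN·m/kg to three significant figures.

Screen on constraints: max service T ≥ 123 °C; k ≥ 21.8 W/(m·K). Survivors: silicon nitride, low-carbon steel.
Putting every candidate on a common basis:
  silicon nitride: σ_y = 564.0 MPa, ρ = 3268 kg/m³
  low-carbon steel: σ_y = 219.9 MPa, ρ = 7869 kg/m³
  silicon nitride: M = 173 kN·m/kg
  low-carbon steel: M = 28.0 kN·m/kg
Silicon nitride has the largest M.

silicon nitride, M = 173 kN·m/kg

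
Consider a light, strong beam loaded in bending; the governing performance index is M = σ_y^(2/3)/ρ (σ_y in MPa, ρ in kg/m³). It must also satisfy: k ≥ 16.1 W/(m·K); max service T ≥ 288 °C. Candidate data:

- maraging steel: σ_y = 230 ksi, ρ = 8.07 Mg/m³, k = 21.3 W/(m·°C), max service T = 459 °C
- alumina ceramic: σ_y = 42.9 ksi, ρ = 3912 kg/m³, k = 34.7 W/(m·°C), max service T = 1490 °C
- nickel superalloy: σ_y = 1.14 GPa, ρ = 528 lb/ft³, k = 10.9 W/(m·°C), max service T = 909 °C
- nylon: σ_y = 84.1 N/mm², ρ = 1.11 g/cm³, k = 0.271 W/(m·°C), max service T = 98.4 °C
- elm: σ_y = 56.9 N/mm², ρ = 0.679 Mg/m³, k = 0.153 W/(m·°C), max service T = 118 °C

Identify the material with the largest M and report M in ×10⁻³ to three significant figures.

maraging steel, M = 16.9×10⁻³

Screen on constraints: k ≥ 16.1 W/(m·K); max service T ≥ 288 °C. Survivors: maraging steel, alumina ceramic.
After converting to SI:
  maraging steel: σ_y = 1586 MPa, ρ = 8070 kg/m³
  alumina ceramic: σ_y = 295.8 MPa, ρ = 3912 kg/m³
  maraging steel: M = 16.9×10⁻³
  alumina ceramic: M = 11.3×10⁻³
Maraging steel ranks first.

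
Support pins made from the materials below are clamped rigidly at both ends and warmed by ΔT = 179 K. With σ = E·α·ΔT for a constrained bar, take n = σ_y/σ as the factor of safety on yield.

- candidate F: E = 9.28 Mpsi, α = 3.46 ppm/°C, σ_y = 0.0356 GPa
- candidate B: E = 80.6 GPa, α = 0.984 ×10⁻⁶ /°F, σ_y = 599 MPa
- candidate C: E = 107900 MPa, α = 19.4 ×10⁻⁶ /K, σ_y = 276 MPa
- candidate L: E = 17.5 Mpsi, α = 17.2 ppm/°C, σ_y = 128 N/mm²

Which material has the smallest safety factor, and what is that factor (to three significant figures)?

candidate L, n = 0.345

In consistent units (E in GPa, α in ×10⁻⁶/K, σ_y in MPa):
  candidate F: E = 63.98, α = 3.46, σ_y = 35.60 → σ = 39.6 MPa, n = 0.898
  candidate B: E = 80.60, α = 1.77, σ_y = 599.0 → σ = 25.6 MPa, n = 23.4
  candidate C: E = 107.9, α = 19.4, σ_y = 276.0 → σ = 375 MPa, n = 0.737
  candidate L: E = 120.7, α = 17.2, σ_y = 128.0 → σ = 371 MPa, n = 0.345
Candidate L has the lowest safety factor, n = 0.345.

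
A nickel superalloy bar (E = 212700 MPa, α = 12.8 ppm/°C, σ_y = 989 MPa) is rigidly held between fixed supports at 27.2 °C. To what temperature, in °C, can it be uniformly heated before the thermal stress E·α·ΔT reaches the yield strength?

390 °C

E = 212700 MPa = 212.7 GPa.
E·α·ΔT = 989.0 MPa ⇒ ΔT = 989.0 / (212.7×10³ × 12.8×10⁻⁶) = 363.3 K.
T = 27.2 + 363.3 = 390.5 °C.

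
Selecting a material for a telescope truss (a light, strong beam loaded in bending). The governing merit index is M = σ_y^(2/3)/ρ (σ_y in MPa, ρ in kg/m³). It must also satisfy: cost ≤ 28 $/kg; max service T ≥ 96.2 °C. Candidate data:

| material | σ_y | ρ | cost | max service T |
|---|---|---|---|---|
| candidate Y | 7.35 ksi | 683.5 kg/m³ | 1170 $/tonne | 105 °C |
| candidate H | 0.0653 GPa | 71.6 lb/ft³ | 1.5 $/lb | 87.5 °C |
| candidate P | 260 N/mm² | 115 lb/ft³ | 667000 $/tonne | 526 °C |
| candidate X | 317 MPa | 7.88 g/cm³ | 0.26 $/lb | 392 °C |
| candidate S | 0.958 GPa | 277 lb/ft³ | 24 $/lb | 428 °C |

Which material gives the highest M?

candidate Y

Screen on constraints: cost ≤ 28 $/kg; max service T ≥ 96.2 °C. Survivors: candidate Y, candidate X.
Normalizing units and computing the index:
  candidate Y: σ_y = 50.68 MPa, ρ = 683.5 kg/m³
  candidate X: σ_y = 317.0 MPa, ρ = 7880 kg/m³
  candidate Y: M = 20.0×10⁻³
  candidate X: M = 5.90×10⁻³
Candidate Y ranks first.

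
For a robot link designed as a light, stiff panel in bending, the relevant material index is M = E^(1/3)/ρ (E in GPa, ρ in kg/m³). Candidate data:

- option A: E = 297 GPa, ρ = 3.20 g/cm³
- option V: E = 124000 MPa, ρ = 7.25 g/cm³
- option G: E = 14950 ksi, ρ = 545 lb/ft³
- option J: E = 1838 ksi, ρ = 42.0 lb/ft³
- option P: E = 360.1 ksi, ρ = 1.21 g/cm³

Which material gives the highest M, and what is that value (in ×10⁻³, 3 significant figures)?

option J, M = 3.47×10⁻³

Convert each candidate to consistent units, then evaluate M:
  option A: E = 297.0 GPa, ρ = 3200 kg/m³
  option V: E = 124.0 GPa, ρ = 7250 kg/m³
  option G: E = 103.1 GPa, ρ = 8730 kg/m³
  option J: E = 12.67 GPa, ρ = 672.8 kg/m³
  option P: E = 2.483 GPa, ρ = 1210 kg/m³
  option J: M = 3.47×10⁻³
  option A: M = 2.08×10⁻³
  option P: M = 1.12×10⁻³
  option V: M = 0.688×10⁻³
  option G: M = 0.537×10⁻³
Option J has the largest M.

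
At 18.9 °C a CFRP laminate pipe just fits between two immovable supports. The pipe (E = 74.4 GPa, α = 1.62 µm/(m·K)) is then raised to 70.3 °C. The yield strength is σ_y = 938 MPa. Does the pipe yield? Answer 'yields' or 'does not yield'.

does not yield

ΔT = 51.40 K. Constrained thermal stress σ = E·α·ΔT = 74.40×10³ MPa × 1.62×10⁻⁶ × 51.40 = 6.20 MPa (compressive).
Compare to σ_y = 938 MPa: σ < σ_y, so it does not yield.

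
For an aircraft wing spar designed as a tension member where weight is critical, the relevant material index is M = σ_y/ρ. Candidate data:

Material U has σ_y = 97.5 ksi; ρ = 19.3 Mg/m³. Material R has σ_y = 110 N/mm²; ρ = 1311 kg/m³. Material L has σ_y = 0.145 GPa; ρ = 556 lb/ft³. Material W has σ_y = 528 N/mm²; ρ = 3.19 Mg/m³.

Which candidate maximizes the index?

Convert each candidate to consistent units, then evaluate M:
  material U: σ_y = 672.2 MPa, ρ = 19300 kg/m³
  material R: σ_y = 110.0 MPa, ρ = 1311 kg/m³
  material L: σ_y = 145.0 MPa, ρ = 8906 kg/m³
  material W: σ_y = 528.0 MPa, ρ = 3190 kg/m³
  material W: M = 166 kN·m/kg
  material R: M = 83.9 kN·m/kg
  material U: M = 34.8 kN·m/kg
  material L: M = 16.3 kN·m/kg
Material W has the largest M.

material W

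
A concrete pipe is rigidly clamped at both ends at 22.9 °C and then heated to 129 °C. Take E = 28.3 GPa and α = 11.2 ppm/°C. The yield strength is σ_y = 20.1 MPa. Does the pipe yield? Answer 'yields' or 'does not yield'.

yields

ΔT = 106.1 K. Constrained thermal stress σ = E·α·ΔT = 28.30×10³ MPa × 11.2×10⁻⁶ × 106.1 = 33.6 MPa (compressive).
Compare to σ_y = 20.1 MPa: σ ≥ σ_y, so it yields.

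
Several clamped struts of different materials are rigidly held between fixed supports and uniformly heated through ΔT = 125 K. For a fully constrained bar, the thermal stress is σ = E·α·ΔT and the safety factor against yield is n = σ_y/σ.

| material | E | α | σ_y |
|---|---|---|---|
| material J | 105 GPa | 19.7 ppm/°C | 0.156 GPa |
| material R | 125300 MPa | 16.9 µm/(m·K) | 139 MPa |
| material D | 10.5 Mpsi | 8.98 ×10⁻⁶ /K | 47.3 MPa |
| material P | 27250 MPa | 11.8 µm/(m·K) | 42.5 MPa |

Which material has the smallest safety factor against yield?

Converting E to GPa, α to ×10⁻⁶/K, σ_y to MPa, then σ and n for each:
  material J: E = 105.0, α = 19.7, σ_y = 156.0 → σ = 259 MPa, n = 0.603
  material R: E = 125.3, α = 16.9, σ_y = 139.0 → σ = 265 MPa, n = 0.525
  material D: E = 72.39, α = 8.98, σ_y = 47.30 → σ = 81.3 MPa, n = 0.582
  material P: E = 27.25, α = 11.8, σ_y = 42.50 → σ = 40.2 MPa, n = 1.06
Smallest n: material R with n = 0.525.

material R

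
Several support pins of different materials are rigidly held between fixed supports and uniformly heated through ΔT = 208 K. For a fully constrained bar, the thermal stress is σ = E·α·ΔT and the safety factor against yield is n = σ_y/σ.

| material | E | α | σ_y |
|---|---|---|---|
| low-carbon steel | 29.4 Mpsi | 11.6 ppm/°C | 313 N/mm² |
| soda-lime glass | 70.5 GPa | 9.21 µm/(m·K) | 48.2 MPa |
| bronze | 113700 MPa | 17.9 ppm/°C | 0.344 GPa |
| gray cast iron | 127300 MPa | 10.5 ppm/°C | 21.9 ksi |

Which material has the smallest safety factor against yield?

Converting E to GPa, α to ×10⁻⁶/K, σ_y to MPa, then σ and n for each:
  low-carbon steel: E = 202.7, α = 11.6, σ_y = 313.0 → σ = 489 MPa, n = 0.640
  soda-lime glass: E = 70.50, α = 9.21, σ_y = 48.20 → σ = 135 MPa, n = 0.357
  bronze: E = 113.7, α = 17.9, σ_y = 344.0 → σ = 423 MPa, n = 0.813
  gray cast iron: E = 127.3, α = 10.5, σ_y = 151.0 → σ = 278 MPa, n = 0.543
The minimum is soda-lime glass at n = 0.357.

soda-lime glass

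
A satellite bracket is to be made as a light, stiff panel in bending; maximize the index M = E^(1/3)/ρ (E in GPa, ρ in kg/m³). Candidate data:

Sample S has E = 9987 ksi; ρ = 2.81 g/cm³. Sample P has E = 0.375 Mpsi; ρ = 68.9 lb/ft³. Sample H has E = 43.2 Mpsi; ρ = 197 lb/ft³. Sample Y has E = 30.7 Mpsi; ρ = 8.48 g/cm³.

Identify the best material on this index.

sample H

Convert each candidate to consistent units, then evaluate M:
  sample S: E = 68.86 GPa, ρ = 2810 kg/m³
  sample P: E = 2.586 GPa, ρ = 1104 kg/m³
  sample H: E = 297.9 GPa, ρ = 3156 kg/m³
  sample Y: E = 211.7 GPa, ρ = 8480 kg/m³
  sample H: M = 2.12×10⁻³
  sample S: M = 1.46×10⁻³
  sample P: M = 1.24×10⁻³
  sample Y: M = 0.703×10⁻³
Sample H has the largest M.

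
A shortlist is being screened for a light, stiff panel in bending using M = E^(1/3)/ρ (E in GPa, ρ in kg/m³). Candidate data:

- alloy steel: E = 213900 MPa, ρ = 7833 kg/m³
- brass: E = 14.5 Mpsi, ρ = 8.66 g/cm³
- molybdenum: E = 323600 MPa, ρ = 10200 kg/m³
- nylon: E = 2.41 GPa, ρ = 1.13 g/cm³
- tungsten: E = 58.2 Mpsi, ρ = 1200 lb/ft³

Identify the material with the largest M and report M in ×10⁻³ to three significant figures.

After converting to SI:
  alloy steel: E = 213.9 GPa, ρ = 7833 kg/m³
  brass: E = 99.97 GPa, ρ = 8660 kg/m³
  molybdenum: E = 323.6 GPa, ρ = 10200 kg/m³
  nylon: E = 2.410 GPa, ρ = 1130 kg/m³
  tungsten: E = 401.3 GPa, ρ = 19220 kg/m³
  nylon: M = 1.19×10⁻³
  alloy steel: M = 0.763×10⁻³
  molybdenum: M = 0.673×10⁻³
  brass: M = 0.536×10⁻³
  tungsten: M = 0.384×10⁻³
Nylon has the largest M.

nylon, M = 1.19×10⁻³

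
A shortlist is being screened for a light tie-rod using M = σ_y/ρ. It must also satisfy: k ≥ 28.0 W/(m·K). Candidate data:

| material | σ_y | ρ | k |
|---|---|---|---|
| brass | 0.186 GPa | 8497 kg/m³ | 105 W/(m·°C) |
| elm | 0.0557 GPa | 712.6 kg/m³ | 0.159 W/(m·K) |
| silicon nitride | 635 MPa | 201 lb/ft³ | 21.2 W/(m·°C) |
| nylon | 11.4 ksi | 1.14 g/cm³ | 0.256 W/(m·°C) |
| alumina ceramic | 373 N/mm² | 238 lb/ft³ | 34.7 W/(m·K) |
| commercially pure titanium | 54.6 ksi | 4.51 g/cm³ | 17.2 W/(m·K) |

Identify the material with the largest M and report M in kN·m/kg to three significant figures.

Screen on constraints: k ≥ 28.0 W/(m·K). Survivors: brass, alumina ceramic.
Putting every candidate on a common basis:
  brass: σ_y = 186.0 MPa, ρ = 8497 kg/m³
  alumina ceramic: σ_y = 373.0 MPa, ρ = 3812 kg/m³
  alumina ceramic: M = 97.8 kN·m/kg
  brass: M = 21.9 kN·m/kg
The maximum is for alumina ceramic.

alumina ceramic, M = 97.8 kN·m/kg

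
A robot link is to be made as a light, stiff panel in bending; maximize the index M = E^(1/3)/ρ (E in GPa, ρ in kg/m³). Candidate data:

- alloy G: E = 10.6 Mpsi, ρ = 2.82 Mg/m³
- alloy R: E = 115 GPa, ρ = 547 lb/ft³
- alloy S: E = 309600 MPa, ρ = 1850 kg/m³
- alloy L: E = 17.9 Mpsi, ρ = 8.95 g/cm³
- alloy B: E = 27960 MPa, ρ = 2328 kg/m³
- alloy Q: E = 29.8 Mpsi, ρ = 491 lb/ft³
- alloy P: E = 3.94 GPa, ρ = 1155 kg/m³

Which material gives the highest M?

alloy S

Normalizing units and computing the index:
  alloy G: E = 73.08 GPa, ρ = 2820 kg/m³
  alloy R: E = 115.0 GPa, ρ = 8762 kg/m³
  alloy S: E = 309.6 GPa, ρ = 1850 kg/m³
  alloy L: E = 123.4 GPa, ρ = 8950 kg/m³
  alloy B: E = 27.96 GPa, ρ = 2328 kg/m³
  alloy Q: E = 205.5 GPa, ρ = 7865 kg/m³
  alloy P: E = 3.940 GPa, ρ = 1155 kg/m³
  alloy S: M = 3.66×10⁻³
  alloy G: M = 1.48×10⁻³
  alloy P: M = 1.37×10⁻³
  alloy B: M = 1.30×10⁻³
  alloy Q: M = 0.750×10⁻³
  alloy L: M = 0.556×10⁻³
  alloy R: M = 0.555×10⁻³
The maximum is for alloy S.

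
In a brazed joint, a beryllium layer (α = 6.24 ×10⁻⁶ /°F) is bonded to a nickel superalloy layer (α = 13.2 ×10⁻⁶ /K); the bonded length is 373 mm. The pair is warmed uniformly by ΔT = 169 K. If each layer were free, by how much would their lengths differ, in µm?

124 µm

beryllium: α = 6.24×10⁻⁶/°F × 9/5 = 11.2×10⁻⁶/K.
Δα = |11.2 − 13.2|×10⁻⁶/K = 1.97×10⁻⁶/K.
ΔL_mismatch = Δα·L·ΔT = 1.97×10⁻⁶ × 373.0 mm × 169.0 K = 124 µm.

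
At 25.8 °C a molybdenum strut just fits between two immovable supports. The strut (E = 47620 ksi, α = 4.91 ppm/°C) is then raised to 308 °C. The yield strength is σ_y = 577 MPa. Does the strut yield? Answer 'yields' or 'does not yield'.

E = 47620 ksi = 328.3 GPa.
ΔT = 282.2 K. Constrained thermal stress σ = E·α·ΔT = 328.3×10³ MPa × 4.91×10⁻⁶ × 282.2 = 455 MPa (compressive).
Compare to σ_y = 577 MPa: σ < σ_y, so it does not yield.

does not yield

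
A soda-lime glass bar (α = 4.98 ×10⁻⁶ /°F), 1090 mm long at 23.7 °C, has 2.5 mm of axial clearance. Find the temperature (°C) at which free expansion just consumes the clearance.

280 °C

α = 4.98×10⁻⁶/°F × 9/5 = 8.96×10⁻⁶/K.
α·L₀·ΔT = 2.5 mm ⇒ ΔT = 2.5 / (8.96×10⁻⁶ × 1090.0) = 255.9 K.
T = 23.7 + 255.9 = 279.6 °C.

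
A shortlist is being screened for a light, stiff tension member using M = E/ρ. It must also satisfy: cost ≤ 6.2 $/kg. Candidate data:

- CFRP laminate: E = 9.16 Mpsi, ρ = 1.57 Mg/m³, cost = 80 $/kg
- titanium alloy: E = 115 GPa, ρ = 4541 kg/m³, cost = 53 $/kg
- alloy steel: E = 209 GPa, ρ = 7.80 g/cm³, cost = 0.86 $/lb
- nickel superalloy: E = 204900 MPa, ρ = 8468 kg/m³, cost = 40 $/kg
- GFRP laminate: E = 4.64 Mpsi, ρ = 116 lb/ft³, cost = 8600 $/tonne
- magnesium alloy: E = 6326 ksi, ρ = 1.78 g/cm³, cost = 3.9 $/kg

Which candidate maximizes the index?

alloy steel

Screen on constraints: cost ≤ 6.2 $/kg. Survivors: alloy steel, magnesium alloy.
Convert each candidate to consistent units, then evaluate M:
  alloy steel: E = 209.0 GPa, ρ = 7800 kg/m³
  magnesium alloy: E = 43.62 GPa, ρ = 1780 kg/m³
  alloy steel: M = 26.8 MN·m/kg
  magnesium alloy: M = 24.5 MN·m/kg
Alloy steel ranks first.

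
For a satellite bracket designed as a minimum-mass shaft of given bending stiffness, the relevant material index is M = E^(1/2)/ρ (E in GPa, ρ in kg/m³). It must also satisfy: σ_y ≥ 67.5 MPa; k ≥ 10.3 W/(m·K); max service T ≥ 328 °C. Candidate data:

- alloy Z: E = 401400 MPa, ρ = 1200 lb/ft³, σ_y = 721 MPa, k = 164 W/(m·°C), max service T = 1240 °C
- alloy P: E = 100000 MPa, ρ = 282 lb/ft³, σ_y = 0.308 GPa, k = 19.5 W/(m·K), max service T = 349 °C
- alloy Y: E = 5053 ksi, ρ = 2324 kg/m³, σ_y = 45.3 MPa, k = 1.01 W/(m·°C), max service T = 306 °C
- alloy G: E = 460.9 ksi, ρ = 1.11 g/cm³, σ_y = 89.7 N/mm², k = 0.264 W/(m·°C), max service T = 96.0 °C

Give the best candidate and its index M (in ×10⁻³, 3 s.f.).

alloy P, M = 2.21×10⁻³

Screen on constraints: σ_y ≥ 67.5 MPa; k ≥ 10.3 W/(m·K); max service T ≥ 328 °C. Survivors: alloy Z, alloy P.
After converting to SI:
  alloy Z: E = 401.4 GPa, ρ = 19220 kg/m³
  alloy P: E = 100.0 GPa, ρ = 4517 kg/m³
  alloy P: M = 2.21×10⁻³
  alloy Z: M = 1.04×10⁻³
Highest index: alloy P.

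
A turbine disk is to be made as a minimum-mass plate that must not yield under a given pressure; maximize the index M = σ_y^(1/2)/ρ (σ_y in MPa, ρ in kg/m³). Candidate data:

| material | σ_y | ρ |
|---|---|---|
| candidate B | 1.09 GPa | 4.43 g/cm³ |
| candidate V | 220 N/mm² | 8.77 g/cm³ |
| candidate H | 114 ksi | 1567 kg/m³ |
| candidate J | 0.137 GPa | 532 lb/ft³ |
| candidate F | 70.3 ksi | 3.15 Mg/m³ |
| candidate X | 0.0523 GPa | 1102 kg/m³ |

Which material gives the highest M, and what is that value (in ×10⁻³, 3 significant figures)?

candidate H, M = 17.9×10⁻³

Convert each candidate to consistent units, then evaluate M:
  candidate B: σ_y = 1090 MPa, ρ = 4430 kg/m³
  candidate V: σ_y = 220.0 MPa, ρ = 8770 kg/m³
  candidate H: σ_y = 786.0 MPa, ρ = 1567 kg/m³
  candidate J: σ_y = 137.0 MPa, ρ = 8522 kg/m³
  candidate F: σ_y = 484.7 MPa, ρ = 3150 kg/m³
  candidate X: σ_y = 52.30 MPa, ρ = 1102 kg/m³
  candidate H: M = 17.9×10⁻³
  candidate B: M = 7.45×10⁻³
  candidate F: M = 6.99×10⁻³
  candidate X: M = 6.56×10⁻³
  candidate V: M = 1.69×10⁻³
  candidate J: M = 1.37×10⁻³
Highest index: candidate H.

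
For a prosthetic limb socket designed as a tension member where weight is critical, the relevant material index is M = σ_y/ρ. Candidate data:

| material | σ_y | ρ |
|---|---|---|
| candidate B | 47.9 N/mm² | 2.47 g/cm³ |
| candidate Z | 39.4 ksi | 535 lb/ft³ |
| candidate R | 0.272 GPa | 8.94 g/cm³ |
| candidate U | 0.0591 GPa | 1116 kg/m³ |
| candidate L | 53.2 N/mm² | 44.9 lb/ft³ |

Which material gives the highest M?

Putting every candidate on a common basis:
  candidate B: σ_y = 47.90 MPa, ρ = 2470 kg/m³
  candidate Z: σ_y = 271.7 MPa, ρ = 8570 kg/m³
  candidate R: σ_y = 272.0 MPa, ρ = 8940 kg/m³
  candidate U: σ_y = 59.10 MPa, ρ = 1116 kg/m³
  candidate L: σ_y = 53.20 MPa, ρ = 719.2 kg/m³
  candidate L: M = 74.0 kN·m/kg
  candidate U: M = 53.0 kN·m/kg
  candidate Z: M = 31.7 kN·m/kg
  candidate R: M = 30.4 kN·m/kg
  candidate B: M = 19.4 kN·m/kg
Highest index: candidate L.

candidate L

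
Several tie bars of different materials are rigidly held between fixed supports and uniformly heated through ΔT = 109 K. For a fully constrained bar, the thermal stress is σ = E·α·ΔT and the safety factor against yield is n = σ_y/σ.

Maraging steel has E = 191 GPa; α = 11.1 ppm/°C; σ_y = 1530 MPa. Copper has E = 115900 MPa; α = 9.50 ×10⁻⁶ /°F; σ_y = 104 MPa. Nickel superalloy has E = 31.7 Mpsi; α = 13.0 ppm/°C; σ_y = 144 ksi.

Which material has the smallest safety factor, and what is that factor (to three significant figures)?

Converting E to GPa, α to ×10⁻⁶/K, σ_y to MPa, then σ and n for each:
  maraging steel: E = 191.0, α = 11.1, σ_y = 1530 → σ = 231 MPa, n = 6.62
  copper: E = 115.9, α = 17.1, σ_y = 104.0 → σ = 216 MPa, n = 0.481
  nickel superalloy: E = 218.6, α = 13.0, σ_y = 992.8 → σ = 310 MPa, n = 3.21
Smallest n: copper with n = 0.481.

copper, n = 0.481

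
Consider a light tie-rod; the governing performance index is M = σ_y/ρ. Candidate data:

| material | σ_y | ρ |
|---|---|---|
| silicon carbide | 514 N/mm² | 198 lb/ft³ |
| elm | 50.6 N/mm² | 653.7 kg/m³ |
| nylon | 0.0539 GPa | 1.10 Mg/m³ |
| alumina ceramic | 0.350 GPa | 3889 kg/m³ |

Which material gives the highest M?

silicon carbide

Convert each candidate to consistent units, then evaluate M:
  silicon carbide: σ_y = 514.0 MPa, ρ = 3172 kg/m³
  elm: σ_y = 50.60 MPa, ρ = 653.7 kg/m³
  nylon: σ_y = 53.90 MPa, ρ = 1100 kg/m³
  alumina ceramic: σ_y = 350.0 MPa, ρ = 3889 kg/m³
  silicon carbide: M = 162 kN·m/kg
  alumina ceramic: M = 90.0 kN·m/kg
  elm: M = 77.4 kN·m/kg
  nylon: M = 49.0 kN·m/kg
Silicon carbide ranks first.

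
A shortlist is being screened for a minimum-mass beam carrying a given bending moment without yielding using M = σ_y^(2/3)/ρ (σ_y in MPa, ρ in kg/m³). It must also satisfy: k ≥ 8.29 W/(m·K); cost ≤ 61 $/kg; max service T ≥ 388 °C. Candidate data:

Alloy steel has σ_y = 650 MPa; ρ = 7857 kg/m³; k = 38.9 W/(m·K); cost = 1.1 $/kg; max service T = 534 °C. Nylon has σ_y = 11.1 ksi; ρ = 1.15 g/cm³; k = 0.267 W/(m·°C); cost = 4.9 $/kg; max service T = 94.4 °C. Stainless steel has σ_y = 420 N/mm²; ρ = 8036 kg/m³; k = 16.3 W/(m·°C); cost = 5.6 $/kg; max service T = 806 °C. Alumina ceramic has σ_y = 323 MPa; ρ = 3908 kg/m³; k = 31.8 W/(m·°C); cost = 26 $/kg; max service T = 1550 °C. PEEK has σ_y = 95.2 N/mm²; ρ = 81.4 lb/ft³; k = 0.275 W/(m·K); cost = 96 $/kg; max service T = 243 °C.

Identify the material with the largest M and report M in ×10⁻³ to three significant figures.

alumina ceramic, M = 12.0×10⁻³

Screen on constraints: k ≥ 8.29 W/(m·K); cost ≤ 61 $/kg; max service T ≥ 388 °C. Survivors: alloy steel, stainless steel, alumina ceramic.
In SI units:
  alloy steel: σ_y = 650.0 MPa, ρ = 7857 kg/m³
  stainless steel: σ_y = 420.0 MPa, ρ = 8036 kg/m³
  alumina ceramic: σ_y = 323.0 MPa, ρ = 3908 kg/m³
  alumina ceramic: M = 12.0×10⁻³
  alloy steel: M = 9.55×10⁻³
  stainless steel: M = 6.98×10⁻³
Highest index: alumina ceramic.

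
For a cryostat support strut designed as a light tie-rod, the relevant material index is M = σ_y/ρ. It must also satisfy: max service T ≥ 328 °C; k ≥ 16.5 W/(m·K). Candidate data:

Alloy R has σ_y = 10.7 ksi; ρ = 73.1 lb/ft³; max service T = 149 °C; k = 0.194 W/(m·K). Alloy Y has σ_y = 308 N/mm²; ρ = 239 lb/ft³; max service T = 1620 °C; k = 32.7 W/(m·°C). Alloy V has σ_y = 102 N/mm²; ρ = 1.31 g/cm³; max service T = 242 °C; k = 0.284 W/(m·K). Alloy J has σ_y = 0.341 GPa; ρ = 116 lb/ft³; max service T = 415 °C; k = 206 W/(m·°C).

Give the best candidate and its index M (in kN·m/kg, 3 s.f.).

Screen on constraints: max service T ≥ 328 °C; k ≥ 16.5 W/(m·K). Survivors: alloy Y, alloy J.
In SI units:
  alloy Y: σ_y = 308.0 MPa, ρ = 3828 kg/m³
  alloy J: σ_y = 341.0 MPa, ρ = 1858 kg/m³
  alloy J: M = 184 kN·m/kg
  alloy Y: M = 80.5 kN·m/kg
Alloy J has the largest M.

alloy J, M = 184 kN·m/kg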